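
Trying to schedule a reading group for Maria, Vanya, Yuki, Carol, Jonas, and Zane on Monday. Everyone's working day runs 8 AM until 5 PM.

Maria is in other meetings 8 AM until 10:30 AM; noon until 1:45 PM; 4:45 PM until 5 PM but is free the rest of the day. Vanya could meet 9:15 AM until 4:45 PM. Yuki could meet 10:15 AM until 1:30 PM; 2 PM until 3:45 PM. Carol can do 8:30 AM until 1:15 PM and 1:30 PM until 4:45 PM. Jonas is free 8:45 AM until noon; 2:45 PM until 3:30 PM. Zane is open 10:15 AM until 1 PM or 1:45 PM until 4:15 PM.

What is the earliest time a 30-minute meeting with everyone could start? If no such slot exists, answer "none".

10:30

Maria free: 10:30-12:00, 13:45-16:45 (invert busy blocks within the working day).
Vanya free: 09:15-16:45.
Yuki free: 10:15-13:30, 14:00-15:45.
Carol free: 08:30-13:15, 13:30-16:45.
Jonas free: 08:45-12:00, 14:45-15:30.
Zane free: 10:15-13:00, 13:45-16:15.
Maria ∩ Vanya: 10:30-12:00, 13:45-16:45.
Maria ∩ Vanya ∩ Yuki: 10:30-12:00, 14:00-15:45.
Maria ∩ Vanya ∩ Yuki ∩ Carol: 10:30-12:00, 14:00-15:45.
Maria ∩ Vanya ∩ Yuki ∩ Carol ∩ Jonas: 10:30-12:00, 14:45-15:30.
Maria ∩ Vanya ∩ Yuki ∩ Carol ∩ Jonas ∩ Zane: 10:30-12:00, 14:45-15:30.
Those are the intersection windows.
The first common window of at least 30 minutes is 10:30-12:00, so the earliest start is 10:30.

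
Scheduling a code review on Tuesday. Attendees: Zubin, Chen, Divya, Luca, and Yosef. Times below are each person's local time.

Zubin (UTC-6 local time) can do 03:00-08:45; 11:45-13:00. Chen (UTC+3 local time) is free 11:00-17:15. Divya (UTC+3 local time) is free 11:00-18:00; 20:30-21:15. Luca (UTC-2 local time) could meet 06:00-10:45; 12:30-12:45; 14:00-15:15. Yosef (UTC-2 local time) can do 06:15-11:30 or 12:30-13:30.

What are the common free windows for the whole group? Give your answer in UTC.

Zubin in UTC: 09:00-14:45, 17:45-19:00 (add 6h to convert from UTC-6).
Chen in UTC: 08:00-14:15 (subtract 3h to convert from UTC+3).
Divya in UTC: 08:00-15:00, 17:30-18:15 (subtract 3h to convert from UTC+3).
Luca in UTC: 08:00-12:45, 14:30-14:45, 16:00-17:15 (add 2h to convert from UTC-2).
Yosef in UTC: 08:15-13:30, 14:30-15:30 (add 2h to convert from UTC-2).
Zubin ∩ Chen: 09:00-14:15.
Zubin ∩ Chen ∩ Divya: 09:00-14:15.
Zubin ∩ Chen ∩ Divya ∩ Luca: 09:00-12:45.
Zubin ∩ Chen ∩ Divya ∩ Luca ∩ Yosef: 09:00-12:45.

09:00-12:45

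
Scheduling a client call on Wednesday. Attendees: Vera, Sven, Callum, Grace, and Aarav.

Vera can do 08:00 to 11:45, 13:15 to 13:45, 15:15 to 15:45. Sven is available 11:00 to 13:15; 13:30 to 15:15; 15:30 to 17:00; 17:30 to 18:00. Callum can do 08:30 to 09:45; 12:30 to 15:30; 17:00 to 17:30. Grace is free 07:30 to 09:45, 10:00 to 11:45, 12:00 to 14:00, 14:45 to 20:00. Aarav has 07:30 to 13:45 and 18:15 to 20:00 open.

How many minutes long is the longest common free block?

Vera ∩ Sven: 11:00-11:45, 13:30-13:45, 15:30-15:45.
Vera ∩ Sven ∩ Callum: 13:30-13:45.
Vera ∩ Sven ∩ Callum ∩ Grace: 13:30-13:45.
Vera ∩ Sven ∩ Callum ∩ Grace ∩ Aarav: 13:30-13:45.
Those are the intersection windows.
The longest is 13:30-13:45 at 15 minutes.

15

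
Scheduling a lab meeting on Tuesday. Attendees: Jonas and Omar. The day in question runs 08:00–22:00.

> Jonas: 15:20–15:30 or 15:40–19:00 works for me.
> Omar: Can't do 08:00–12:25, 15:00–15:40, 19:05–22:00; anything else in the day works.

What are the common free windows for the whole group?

Jonas free: 15:20-15:30, 15:40-19:00.
Omar free: 12:25-15:00, 15:40-19:05 (invert busy blocks within the working day).
Jonas ∩ Omar: 15:40-19:00.
Those are the intersection windows.

15:40-19:00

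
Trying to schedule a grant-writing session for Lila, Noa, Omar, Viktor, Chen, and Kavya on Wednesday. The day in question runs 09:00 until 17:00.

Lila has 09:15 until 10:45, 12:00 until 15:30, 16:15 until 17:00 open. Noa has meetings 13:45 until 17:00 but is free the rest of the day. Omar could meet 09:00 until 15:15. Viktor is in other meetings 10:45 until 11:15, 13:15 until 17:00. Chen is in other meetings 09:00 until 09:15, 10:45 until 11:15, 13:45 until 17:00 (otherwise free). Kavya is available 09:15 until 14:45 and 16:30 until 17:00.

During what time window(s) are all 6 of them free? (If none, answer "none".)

09:15-10:45, 12:00-13:15

Lila free: 09:15-10:45, 12:00-15:30, 16:15-17:00.
Noa free: 09:00-13:45 (invert busy blocks within the working day).
Omar free: 09:00-15:15.
Viktor free: 09:00-10:45, 11:15-13:15 (invert busy blocks within the working day).
Chen free: 09:15-10:45, 11:15-13:45 (invert busy blocks within the working day).
Kavya free: 09:15-14:45, 16:30-17:00.
Lila ∩ Noa: 09:15-10:45, 12:00-13:45.
Lila ∩ Noa ∩ Omar: 09:15-10:45, 12:00-13:45.
Lila ∩ Noa ∩ Omar ∩ Viktor: 09:15-10:45, 12:00-13:15.
Lila ∩ Noa ∩ Omar ∩ Viktor ∩ Chen: 09:15-10:45, 12:00-13:15.
Lila ∩ Noa ∩ Omar ∩ Viktor ∩ Chen ∩ Kavya: 09:15-10:45, 12:00-13:15.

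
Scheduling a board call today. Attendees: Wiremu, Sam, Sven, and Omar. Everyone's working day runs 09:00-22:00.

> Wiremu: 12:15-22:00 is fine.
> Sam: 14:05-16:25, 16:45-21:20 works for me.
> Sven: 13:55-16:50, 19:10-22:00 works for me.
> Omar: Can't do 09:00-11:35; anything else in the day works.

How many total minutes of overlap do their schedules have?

275

Wiremu free: 12:15-22:00.
Sam free: 14:05-16:25, 16:45-21:20.
Sven free: 13:55-16:50, 19:10-22:00.
Omar free: 11:35-22:00 (invert busy blocks within the working day).
Wiremu ∩ Sam: 14:05-16:25, 16:45-21:20.
Wiremu ∩ Sam ∩ Sven: 14:05-16:25, 16:45-16:50, 19:10-21:20.
Wiremu ∩ Sam ∩ Sven ∩ Omar: 14:05-16:25, 16:45-16:50, 19:10-21:20.
Summing the common windows: 140 + 5 + 130 = 275 minutes.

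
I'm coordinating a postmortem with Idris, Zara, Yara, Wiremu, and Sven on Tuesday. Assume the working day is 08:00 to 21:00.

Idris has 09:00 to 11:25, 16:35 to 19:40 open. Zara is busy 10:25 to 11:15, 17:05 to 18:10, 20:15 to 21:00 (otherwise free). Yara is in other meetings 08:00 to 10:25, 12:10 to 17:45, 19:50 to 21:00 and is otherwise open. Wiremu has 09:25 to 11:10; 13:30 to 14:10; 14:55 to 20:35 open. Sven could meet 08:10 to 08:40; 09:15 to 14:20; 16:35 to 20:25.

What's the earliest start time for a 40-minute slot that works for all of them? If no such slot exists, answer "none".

Idris free: 09:00-11:25, 16:35-19:40.
Zara free: 08:00-10:25, 11:15-17:05, 18:10-20:15 (invert busy blocks within the working day).
Yara free: 10:25-12:10, 17:45-19:50 (invert busy blocks within the working day).
Wiremu free: 09:25-11:10, 13:30-14:10, 14:55-20:35.
Sven free: 08:10-08:40, 09:15-14:20, 16:35-20:25.
Idris ∩ Zara: 09:00-10:25, 11:15-11:25, 16:35-17:05, 18:10-19:40.
Idris ∩ Zara ∩ Yara: 11:15-11:25, 18:10-19:40.
Idris ∩ Zara ∩ Yara ∩ Wiremu: 18:10-19:40.
Idris ∩ Zara ∩ Yara ∩ Wiremu ∩ Sven: 18:10-19:40.
The first common window of at least 40 minutes is 18:10-19:40, so the earliest start is 18:10.

18:10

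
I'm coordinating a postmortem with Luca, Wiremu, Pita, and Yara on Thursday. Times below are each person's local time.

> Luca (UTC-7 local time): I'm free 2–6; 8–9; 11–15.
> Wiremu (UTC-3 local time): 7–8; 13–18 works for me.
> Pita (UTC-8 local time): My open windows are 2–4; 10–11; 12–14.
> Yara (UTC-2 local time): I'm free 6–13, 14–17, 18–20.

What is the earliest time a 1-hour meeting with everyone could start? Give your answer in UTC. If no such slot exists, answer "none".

10:00

Luca in UTC: 09:00-13:00, 15:00-16:00, 18:00-22:00 (add 7h to convert from UTC-7).
Wiremu in UTC: 10:00-11:00, 16:00-21:00 (add 3h to convert from UTC-3).
Pita in UTC: 10:00-12:00, 18:00-19:00, 20:00-22:00 (add 8h to convert from UTC-8).
Yara in UTC: 08:00-15:00, 16:00-19:00, 20:00-22:00 (add 2h to convert from UTC-2).
Luca ∩ Wiremu: 10:00-11:00, 18:00-21:00.
Luca ∩ Wiremu ∩ Pita: 10:00-11:00, 18:00-19:00, 20:00-21:00.
Luca ∩ Wiremu ∩ Pita ∩ Yara: 10:00-11:00, 18:00-19:00, 20:00-21:00.
Those are the intersection windows.
The first common window of at least 60 minutes is 10:00-11:00, so the earliest start is 10:00.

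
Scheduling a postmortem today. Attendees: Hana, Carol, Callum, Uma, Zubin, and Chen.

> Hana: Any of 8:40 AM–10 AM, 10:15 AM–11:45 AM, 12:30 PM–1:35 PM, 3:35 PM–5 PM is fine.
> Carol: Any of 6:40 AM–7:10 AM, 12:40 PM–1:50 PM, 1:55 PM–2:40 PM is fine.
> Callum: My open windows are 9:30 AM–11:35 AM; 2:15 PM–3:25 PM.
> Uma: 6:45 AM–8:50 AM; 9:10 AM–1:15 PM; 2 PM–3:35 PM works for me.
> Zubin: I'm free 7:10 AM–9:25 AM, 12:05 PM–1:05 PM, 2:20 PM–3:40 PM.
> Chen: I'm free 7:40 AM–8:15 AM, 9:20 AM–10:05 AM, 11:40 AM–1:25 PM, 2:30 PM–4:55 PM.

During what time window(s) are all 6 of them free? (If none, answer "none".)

none

Hana ∩ Carol: 12:40-13:35.
Hana ∩ Carol ∩ Callum: ∅.
Hana ∩ Carol ∩ Callum ∩ Uma: ∅.
Hana ∩ Carol ∩ Callum ∩ Uma ∩ Zubin: ∅.
Hana ∩ Carol ∩ Callum ∩ Uma ∩ Zubin ∩ Chen: ∅.
There is no time when everyone is free.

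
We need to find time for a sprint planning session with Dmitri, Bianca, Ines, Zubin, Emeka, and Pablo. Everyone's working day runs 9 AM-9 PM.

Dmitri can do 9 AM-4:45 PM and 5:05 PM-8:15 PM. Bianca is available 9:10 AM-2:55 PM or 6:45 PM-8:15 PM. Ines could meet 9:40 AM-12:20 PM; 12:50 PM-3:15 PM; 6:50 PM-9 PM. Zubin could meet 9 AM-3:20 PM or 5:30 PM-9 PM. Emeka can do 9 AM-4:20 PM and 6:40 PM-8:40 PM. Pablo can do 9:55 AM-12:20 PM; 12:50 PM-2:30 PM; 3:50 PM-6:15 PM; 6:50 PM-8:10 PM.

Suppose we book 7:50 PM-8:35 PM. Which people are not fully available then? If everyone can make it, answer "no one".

Dmitri: not fully free for 19:50-20:35. Bianca: not fully free for 19:50-20:35. Ines: free for 19:50-20:35. Zubin: free for 19:50-20:35. Emeka: free for 19:50-20:35. Pablo: not fully free for 19:50-20:35.

Bianca, Dmitri, Pablo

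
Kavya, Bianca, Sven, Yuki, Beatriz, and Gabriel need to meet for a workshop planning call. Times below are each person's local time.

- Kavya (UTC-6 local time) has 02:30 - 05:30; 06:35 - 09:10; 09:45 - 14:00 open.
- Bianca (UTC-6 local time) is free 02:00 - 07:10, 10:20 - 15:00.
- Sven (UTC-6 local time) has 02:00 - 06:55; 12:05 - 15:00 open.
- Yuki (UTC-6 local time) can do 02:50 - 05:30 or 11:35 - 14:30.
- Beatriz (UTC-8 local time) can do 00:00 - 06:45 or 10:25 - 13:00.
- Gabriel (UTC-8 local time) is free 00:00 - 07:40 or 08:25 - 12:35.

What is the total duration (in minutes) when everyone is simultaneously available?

Kavya in UTC: 08:30-11:30, 12:35-15:10, 15:45-20:00 (add 6h to convert from UTC-6).
Bianca in UTC: 08:00-13:10, 16:20-21:00 (add 6h to convert from UTC-6).
Sven in UTC: 08:00-12:55, 18:05-21:00 (add 6h to convert from UTC-6).
Yuki in UTC: 08:50-11:30, 17:35-20:30 (add 6h to convert from UTC-6).
Beatriz in UTC: 08:00-14:45, 18:25-21:00 (add 8h to convert from UTC-8).
Gabriel in UTC: 08:00-15:40, 16:25-20:35 (add 8h to convert from UTC-8).
Kavya ∩ Bianca: 08:30-11:30, 12:35-13:10, 16:20-20:00.
Kavya ∩ Bianca ∩ Sven: 08:30-11:30, 12:35-12:55, 18:05-20:00.
Kavya ∩ Bianca ∩ Sven ∩ Yuki: 08:50-11:30, 18:05-20:00.
Kavya ∩ Bianca ∩ Sven ∩ Yuki ∩ Beatriz: 08:50-11:30, 18:25-20:00.
Kavya ∩ Bianca ∩ Sven ∩ Yuki ∩ Beatriz ∩ Gabriel: 08:50-11:30, 18:25-20:00.
Summing the common windows: 160 + 95 = 255 minutes.

255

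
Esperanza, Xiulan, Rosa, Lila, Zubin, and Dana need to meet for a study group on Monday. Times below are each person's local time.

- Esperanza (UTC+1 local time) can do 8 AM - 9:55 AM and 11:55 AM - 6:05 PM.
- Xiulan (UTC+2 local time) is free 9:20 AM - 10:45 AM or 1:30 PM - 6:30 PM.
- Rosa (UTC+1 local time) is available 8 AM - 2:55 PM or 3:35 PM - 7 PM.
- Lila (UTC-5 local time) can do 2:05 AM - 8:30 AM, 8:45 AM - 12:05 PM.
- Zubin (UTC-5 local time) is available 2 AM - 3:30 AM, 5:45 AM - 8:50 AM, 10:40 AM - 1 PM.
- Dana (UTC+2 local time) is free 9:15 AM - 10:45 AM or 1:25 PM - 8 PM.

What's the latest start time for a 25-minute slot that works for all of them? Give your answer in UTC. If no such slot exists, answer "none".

16:05

Esperanza in UTC: 07:00-08:55, 10:55-17:05 (subtract 1h to convert from UTC+1).
Xiulan in UTC: 07:20-08:45, 11:30-16:30 (subtract 2h to convert from UTC+2).
Rosa in UTC: 07:00-13:55, 14:35-18:00 (subtract 1h to convert from UTC+1).
Lila in UTC: 07:05-13:30, 13:45-17:05 (add 5h to convert from UTC-5).
Zubin in UTC: 07:00-08:30, 10:45-13:50, 15:40-18:00 (add 5h to convert from UTC-5).
Dana in UTC: 07:15-08:45, 11:25-18:00 (subtract 2h to convert from UTC+2).
Esperanza ∩ Xiulan: 07:20-08:45, 11:30-16:30.
Esperanza ∩ Xiulan ∩ Rosa: 07:20-08:45, 11:30-13:55, 14:35-16:30.
Esperanza ∩ Xiulan ∩ Rosa ∩ Lila: 07:20-08:45, 11:30-13:30, 13:45-13:55, 14:35-16:30.
Esperanza ∩ Xiulan ∩ Rosa ∩ Lila ∩ Zubin: 07:20-08:30, 11:30-13:30, 13:45-13:50, 15:40-16:30.
Esperanza ∩ Xiulan ∩ Rosa ∩ Lila ∩ Zubin ∩ Dana: 07:20-08:30, 11:30-13:30, 13:45-13:50, 15:40-16:30.
Those are the intersection windows.
The last common window of at least 25 minutes is 15:40-16:30; a 25-minute meeting can start as late as 16:05 and still end by 16:30.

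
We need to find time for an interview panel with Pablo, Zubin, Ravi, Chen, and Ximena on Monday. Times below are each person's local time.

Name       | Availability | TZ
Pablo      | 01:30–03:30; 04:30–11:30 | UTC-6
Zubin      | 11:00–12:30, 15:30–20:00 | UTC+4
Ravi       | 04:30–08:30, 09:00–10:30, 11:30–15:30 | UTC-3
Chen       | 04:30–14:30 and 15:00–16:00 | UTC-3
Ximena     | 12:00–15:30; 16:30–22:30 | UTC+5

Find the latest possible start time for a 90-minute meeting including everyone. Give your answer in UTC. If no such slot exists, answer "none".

14:30

Pablo in UTC: 07:30-09:30, 10:30-17:30 (add 6h to convert from UTC-6).
Zubin in UTC: 07:00-08:30, 11:30-16:00 (subtract 4h to convert from UTC+4).
Ravi in UTC: 07:30-11:30, 12:00-13:30, 14:30-18:30 (add 3h to convert from UTC-3).
Chen in UTC: 07:30-17:30, 18:00-19:00 (add 3h to convert from UTC-3).
Ximena in UTC: 07:00-10:30, 11:30-17:30 (subtract 5h to convert from UTC+5).
Pablo ∩ Zubin: 07:30-08:30, 11:30-16:00.
Pablo ∩ Zubin ∩ Ravi: 07:30-08:30, 12:00-13:30, 14:30-16:00.
Pablo ∩ Zubin ∩ Ravi ∩ Chen: 07:30-08:30, 12:00-13:30, 14:30-16:00.
Pablo ∩ Zubin ∩ Ravi ∩ Chen ∩ Ximena: 07:30-08:30, 12:00-13:30, 14:30-16:00.
Those are the intersection windows.
The last common window of at least 90 minutes is 14:30-16:00; a 90-minute meeting can start as late as 14:30 and still end by 16:00.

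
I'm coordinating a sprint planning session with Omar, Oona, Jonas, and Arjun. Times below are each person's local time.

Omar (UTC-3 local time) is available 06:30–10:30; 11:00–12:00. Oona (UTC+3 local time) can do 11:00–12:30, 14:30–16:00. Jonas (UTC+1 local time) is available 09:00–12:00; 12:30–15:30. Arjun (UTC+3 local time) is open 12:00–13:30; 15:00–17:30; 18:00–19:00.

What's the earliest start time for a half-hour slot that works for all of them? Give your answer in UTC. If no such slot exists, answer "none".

Omar in UTC: 09:30-13:30, 14:00-15:00 (add 3h to convert from UTC-3).
Oona in UTC: 08:00-09:30, 11:30-13:00 (subtract 3h to convert from UTC+3).
Jonas in UTC: 08:00-11:00, 11:30-14:30 (subtract 1h to convert from UTC+1).
Arjun in UTC: 09:00-10:30, 12:00-14:30, 15:00-16:00 (subtract 3h to convert from UTC+3).
Omar ∩ Oona: 11:30-13:00.
Omar ∩ Oona ∩ Jonas: 11:30-13:00.
Omar ∩ Oona ∩ Jonas ∩ Arjun: 12:00-13:00.
Those are the intersection windows.
The first common window of at least 30 minutes is 12:00-13:00, so the earliest start is 12:00.

12:00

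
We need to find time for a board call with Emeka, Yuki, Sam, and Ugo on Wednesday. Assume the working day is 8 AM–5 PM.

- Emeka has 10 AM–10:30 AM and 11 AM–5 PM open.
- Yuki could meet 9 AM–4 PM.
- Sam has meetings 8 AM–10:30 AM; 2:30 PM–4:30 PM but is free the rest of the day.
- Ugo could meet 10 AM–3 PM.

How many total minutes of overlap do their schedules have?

Emeka free: 10:00-10:30, 11:00-17:00.
Yuki free: 09:00-16:00.
Sam free: 10:30-14:30, 16:30-17:00 (invert busy blocks within the working day).
Ugo free: 10:00-15:00.
Emeka ∩ Yuki: 10:00-10:30, 11:00-16:00.
Emeka ∩ Yuki ∩ Sam: 11:00-14:30.
Emeka ∩ Yuki ∩ Sam ∩ Ugo: 11:00-14:30.
That's a single block of 210 minutes.

210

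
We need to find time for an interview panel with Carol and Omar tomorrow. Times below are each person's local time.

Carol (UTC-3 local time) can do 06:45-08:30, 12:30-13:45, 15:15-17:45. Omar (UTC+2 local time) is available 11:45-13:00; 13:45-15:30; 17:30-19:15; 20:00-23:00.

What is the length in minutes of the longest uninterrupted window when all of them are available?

Carol in UTC: 09:45-11:30, 15:30-16:45, 18:15-20:45 (add 3h to convert from UTC-3).
Omar in UTC: 09:45-11:00, 11:45-13:30, 15:30-17:15, 18:00-21:00 (subtract 2h to convert from UTC+2).
Carol ∩ Omar: 09:45-11:00, 15:30-16:45, 18:15-20:45.
So the common availability across everyone is 09:45-11:00, 15:30-16:45, 18:15-20:45.
The longest is 18:15-20:45 at 150 minutes.

150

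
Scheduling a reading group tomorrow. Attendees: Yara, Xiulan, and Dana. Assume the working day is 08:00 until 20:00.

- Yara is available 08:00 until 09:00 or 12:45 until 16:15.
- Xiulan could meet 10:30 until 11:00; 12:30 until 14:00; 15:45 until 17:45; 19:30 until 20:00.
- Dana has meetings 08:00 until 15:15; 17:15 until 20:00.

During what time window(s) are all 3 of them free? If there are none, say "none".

Yara free: 08:00-09:00, 12:45-16:15.
Xiulan free: 10:30-11:00, 12:30-14:00, 15:45-17:45, 19:30-20:00.
Dana free: 15:15-17:15 (invert busy blocks within the working day).
Yara ∩ Xiulan: 12:45-14:00, 15:45-16:15.
Yara ∩ Xiulan ∩ Dana: 15:45-16:15.

15:45-16:15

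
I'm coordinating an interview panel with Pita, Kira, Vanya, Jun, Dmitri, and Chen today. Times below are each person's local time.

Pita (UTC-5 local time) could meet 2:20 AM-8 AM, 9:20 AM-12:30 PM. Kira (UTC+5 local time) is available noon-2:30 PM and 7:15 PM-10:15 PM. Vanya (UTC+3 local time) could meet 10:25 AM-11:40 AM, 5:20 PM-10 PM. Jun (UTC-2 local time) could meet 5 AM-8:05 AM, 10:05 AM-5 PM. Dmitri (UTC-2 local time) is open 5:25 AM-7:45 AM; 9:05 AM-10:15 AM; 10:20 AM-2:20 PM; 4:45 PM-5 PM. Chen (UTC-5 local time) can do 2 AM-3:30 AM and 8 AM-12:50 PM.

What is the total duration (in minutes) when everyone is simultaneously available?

Pita in UTC: 07:20-13:00, 14:20-17:30 (add 5h to convert from UTC-5).
Kira in UTC: 07:00-09:30, 14:15-17:15 (subtract 5h to convert from UTC+5).
Vanya in UTC: 07:25-08:40, 14:20-19:00 (subtract 3h to convert from UTC+3).
Jun in UTC: 07:00-10:05, 12:05-19:00 (add 2h to convert from UTC-2).
Dmitri in UTC: 07:25-09:45, 11:05-12:15, 12:20-16:20, 18:45-19:00 (add 2h to convert from UTC-2).
Chen in UTC: 07:00-08:30, 13:00-17:50 (add 5h to convert from UTC-5).
Pita ∩ Kira: 07:20-09:30, 14:20-17:15.
Pita ∩ Kira ∩ Vanya: 07:25-08:40, 14:20-17:15.
Pita ∩ Kira ∩ Vanya ∩ Jun: 07:25-08:40, 14:20-17:15.
Pita ∩ Kira ∩ Vanya ∩ Jun ∩ Dmitri: 07:25-08:40, 14:20-16:20.
Pita ∩ Kira ∩ Vanya ∩ Jun ∩ Dmitri ∩ Chen: 07:25-08:30, 14:20-16:20.
So the common availability across everyone is 07:25-08:30, 14:20-16:20.
Summing the common windows: 65 + 120 = 185 minutes.

185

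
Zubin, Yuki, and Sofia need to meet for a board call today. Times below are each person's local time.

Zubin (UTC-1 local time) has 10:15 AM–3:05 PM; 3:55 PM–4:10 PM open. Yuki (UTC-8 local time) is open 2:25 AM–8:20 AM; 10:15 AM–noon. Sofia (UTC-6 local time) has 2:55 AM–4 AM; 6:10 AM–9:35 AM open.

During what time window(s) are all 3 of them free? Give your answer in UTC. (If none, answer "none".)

12:10-15:35

Zubin in UTC: 11:15-16:05, 16:55-17:10 (add 1h to convert from UTC-1).
Yuki in UTC: 10:25-16:20, 18:15-20:00 (add 8h to convert from UTC-8).
Sofia in UTC: 08:55-10:00, 12:10-15:35 (add 6h to convert from UTC-6).
Zubin ∩ Yuki: 11:15-16:05.
Zubin ∩ Yuki ∩ Sofia: 12:10-15:35.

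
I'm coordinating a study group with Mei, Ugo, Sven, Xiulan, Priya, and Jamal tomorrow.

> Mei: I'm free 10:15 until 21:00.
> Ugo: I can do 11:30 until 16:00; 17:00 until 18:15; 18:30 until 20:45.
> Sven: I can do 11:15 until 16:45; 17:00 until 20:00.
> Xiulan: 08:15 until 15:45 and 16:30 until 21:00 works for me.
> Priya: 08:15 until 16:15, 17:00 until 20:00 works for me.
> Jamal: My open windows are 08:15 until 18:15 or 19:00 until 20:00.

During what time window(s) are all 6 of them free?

11:30-15:45, 17:00-18:15, 19:00-20:00

Mei ∩ Ugo: 11:30-16:00, 17:00-18:15, 18:30-20:45.
Mei ∩ Ugo ∩ Sven: 11:30-16:00, 17:00-18:15, 18:30-20:00.
Mei ∩ Ugo ∩ Sven ∩ Xiulan: 11:30-15:45, 17:00-18:15, 18:30-20:00.
Mei ∩ Ugo ∩ Sven ∩ Xiulan ∩ Priya: 11:30-15:45, 17:00-18:15, 18:30-20:00.
Mei ∩ Ugo ∩ Sven ∩ Xiulan ∩ Priya ∩ Jamal: 11:30-15:45, 17:00-18:15, 19:00-20:00.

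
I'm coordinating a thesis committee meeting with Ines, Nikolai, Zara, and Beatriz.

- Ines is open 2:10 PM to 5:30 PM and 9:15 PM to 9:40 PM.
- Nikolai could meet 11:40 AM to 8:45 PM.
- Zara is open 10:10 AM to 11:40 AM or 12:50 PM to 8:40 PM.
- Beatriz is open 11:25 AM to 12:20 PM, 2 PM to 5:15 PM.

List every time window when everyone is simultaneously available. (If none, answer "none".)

Ines ∩ Nikolai: 14:10-17:30.
Ines ∩ Nikolai ∩ Zara: 14:10-17:30.
Ines ∩ Nikolai ∩ Zara ∩ Beatriz: 14:10-17:15.

14:10-17:15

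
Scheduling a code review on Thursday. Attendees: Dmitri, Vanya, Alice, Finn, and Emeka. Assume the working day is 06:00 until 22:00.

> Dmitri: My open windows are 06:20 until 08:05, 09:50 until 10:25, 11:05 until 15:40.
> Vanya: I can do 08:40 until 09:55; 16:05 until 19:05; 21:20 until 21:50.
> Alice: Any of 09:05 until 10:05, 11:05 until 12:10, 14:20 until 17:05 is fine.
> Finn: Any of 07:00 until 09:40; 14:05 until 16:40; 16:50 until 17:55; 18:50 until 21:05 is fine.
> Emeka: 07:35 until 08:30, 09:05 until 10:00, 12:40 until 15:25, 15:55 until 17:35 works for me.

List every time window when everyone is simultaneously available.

none

Dmitri ∩ Vanya: 09:50-09:55.
Dmitri ∩ Vanya ∩ Alice: 09:50-09:55.
Dmitri ∩ Vanya ∩ Alice ∩ Finn: ∅.
Dmitri ∩ Vanya ∩ Alice ∩ Finn ∩ Emeka: ∅.
There is no time when everyone is free.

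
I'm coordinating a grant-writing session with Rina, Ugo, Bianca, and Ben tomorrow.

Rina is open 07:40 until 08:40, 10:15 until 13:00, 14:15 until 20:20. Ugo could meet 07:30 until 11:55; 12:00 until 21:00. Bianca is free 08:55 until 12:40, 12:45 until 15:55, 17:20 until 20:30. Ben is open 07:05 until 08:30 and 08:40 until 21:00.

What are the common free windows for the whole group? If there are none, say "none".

10:15-11:55, 12:00-12:40, 12:45-13:00, 14:15-15:55, 17:20-20:20

Rina ∩ Ugo: 07:40-08:40, 10:15-11:55, 12:00-13:00, 14:15-20:20.
Rina ∩ Ugo ∩ Bianca: 10:15-11:55, 12:00-12:40, 12:45-13:00, 14:15-15:55, 17:20-20:20.
Rina ∩ Ugo ∩ Bianca ∩ Ben: 10:15-11:55, 12:00-12:40, 12:45-13:00, 14:15-15:55, 17:20-20:20.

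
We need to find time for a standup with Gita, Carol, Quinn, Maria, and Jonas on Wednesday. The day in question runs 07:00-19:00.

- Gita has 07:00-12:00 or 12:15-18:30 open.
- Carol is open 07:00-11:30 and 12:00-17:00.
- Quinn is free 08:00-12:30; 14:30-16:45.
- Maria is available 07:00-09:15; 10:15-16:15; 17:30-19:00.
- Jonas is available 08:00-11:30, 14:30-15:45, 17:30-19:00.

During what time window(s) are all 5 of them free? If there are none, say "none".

08:00-09:15, 10:15-11:30, 14:30-15:45

Gita ∩ Carol: 07:00-11:30, 12:15-17:00.
Gita ∩ Carol ∩ Quinn: 08:00-11:30, 12:15-12:30, 14:30-16:45.
Gita ∩ Carol ∩ Quinn ∩ Maria: 08:00-09:15, 10:15-11:30, 12:15-12:30, 14:30-16:15.
Gita ∩ Carol ∩ Quinn ∩ Maria ∩ Jonas: 08:00-09:15, 10:15-11:30, 14:30-15:45.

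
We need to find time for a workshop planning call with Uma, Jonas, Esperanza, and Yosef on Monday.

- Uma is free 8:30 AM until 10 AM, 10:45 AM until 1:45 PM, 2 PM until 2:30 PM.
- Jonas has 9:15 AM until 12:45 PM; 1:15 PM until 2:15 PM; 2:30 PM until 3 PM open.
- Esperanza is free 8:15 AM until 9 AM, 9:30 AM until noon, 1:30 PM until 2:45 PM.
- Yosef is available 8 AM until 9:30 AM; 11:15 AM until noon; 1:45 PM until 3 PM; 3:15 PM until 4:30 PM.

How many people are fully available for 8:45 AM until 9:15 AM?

2

Uma and Yosef can make the full 08:45-09:15 slot — that's 2.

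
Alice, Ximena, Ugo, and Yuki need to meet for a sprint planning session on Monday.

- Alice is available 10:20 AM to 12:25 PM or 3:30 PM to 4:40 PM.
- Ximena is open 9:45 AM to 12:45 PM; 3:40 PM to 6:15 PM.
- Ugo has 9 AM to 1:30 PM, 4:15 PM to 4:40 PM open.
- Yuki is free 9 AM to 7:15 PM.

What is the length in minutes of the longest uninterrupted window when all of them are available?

Alice ∩ Ximena: 10:20-12:25, 15:40-16:40.
Alice ∩ Ximena ∩ Ugo: 10:20-12:25, 16:15-16:40.
Alice ∩ Ximena ∩ Ugo ∩ Yuki: 10:20-12:25, 16:15-16:40.
The longest is 10:20-12:25 at 125 minutes.

125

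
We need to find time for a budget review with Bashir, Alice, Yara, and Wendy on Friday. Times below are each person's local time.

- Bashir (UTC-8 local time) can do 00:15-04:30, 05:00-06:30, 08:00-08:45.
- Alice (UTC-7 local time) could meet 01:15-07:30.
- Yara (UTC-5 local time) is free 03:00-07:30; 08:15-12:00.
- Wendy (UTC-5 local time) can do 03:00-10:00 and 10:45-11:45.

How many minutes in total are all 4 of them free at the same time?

330

Bashir in UTC: 08:15-12:30, 13:00-14:30, 16:00-16:45 (add 8h to convert from UTC-8).
Alice in UTC: 08:15-14:30 (add 7h to convert from UTC-7).
Yara in UTC: 08:00-12:30, 13:15-17:00 (add 5h to convert from UTC-5).
Wendy in UTC: 08:00-15:00, 15:45-16:45 (add 5h to convert from UTC-5).
Bashir ∩ Alice: 08:15-12:30, 13:00-14:30.
Bashir ∩ Alice ∩ Yara: 08:15-12:30, 13:15-14:30.
Bashir ∩ Alice ∩ Yara ∩ Wendy: 08:15-12:30, 13:15-14:30.
Summing the common windows: 255 + 75 = 330 minutes.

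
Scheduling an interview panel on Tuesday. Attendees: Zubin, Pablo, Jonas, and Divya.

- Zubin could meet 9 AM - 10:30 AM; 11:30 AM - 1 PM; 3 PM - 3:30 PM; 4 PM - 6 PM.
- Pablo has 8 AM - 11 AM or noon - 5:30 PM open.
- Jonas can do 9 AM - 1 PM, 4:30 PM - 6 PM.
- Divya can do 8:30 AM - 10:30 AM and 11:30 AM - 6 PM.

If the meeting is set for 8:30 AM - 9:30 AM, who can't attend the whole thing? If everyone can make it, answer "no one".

Jonas, Zubin

Zubin: not fully free for 08:30-09:30. Pablo: free for 08:30-09:30. Jonas: not fully free for 08:30-09:30. Divya: free for 08:30-09:30.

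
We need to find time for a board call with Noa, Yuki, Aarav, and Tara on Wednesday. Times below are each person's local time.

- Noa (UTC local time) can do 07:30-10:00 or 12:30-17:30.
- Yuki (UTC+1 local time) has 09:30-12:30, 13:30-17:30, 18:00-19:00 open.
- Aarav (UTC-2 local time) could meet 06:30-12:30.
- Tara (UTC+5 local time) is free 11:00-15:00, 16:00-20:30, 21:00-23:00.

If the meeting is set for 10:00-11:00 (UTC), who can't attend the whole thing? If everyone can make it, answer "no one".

Noa, Tara

Noa in UTC: 07:30-10:00, 12:30-17:30.
Yuki in UTC: 08:30-11:30, 12:30-16:30, 17:00-18:00 (subtract 1h to convert from UTC+1).
Aarav in UTC: 08:30-14:30 (add 2h to convert from UTC-2).
Tara in UTC: 06:00-10:00, 11:00-15:30, 16:00-18:00 (subtract 5h to convert from UTC+5).
Noa: not fully free for 10:00-11:00. Yuki: free for 10:00-11:00. Aarav: free for 10:00-11:00. Tara: not fully free for 10:00-11:00.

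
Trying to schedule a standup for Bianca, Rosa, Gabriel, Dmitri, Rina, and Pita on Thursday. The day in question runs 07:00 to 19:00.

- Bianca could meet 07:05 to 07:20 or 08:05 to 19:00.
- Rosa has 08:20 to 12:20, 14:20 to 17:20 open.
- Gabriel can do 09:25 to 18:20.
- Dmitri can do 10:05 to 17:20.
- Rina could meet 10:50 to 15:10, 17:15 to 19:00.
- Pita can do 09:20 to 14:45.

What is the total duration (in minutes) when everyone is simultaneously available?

115

Bianca ∩ Rosa: 08:20-12:20, 14:20-17:20.
Bianca ∩ Rosa ∩ Gabriel: 09:25-12:20, 14:20-17:20.
Bianca ∩ Rosa ∩ Gabriel ∩ Dmitri: 10:05-12:20, 14:20-17:20.
Bianca ∩ Rosa ∩ Gabriel ∩ Dmitri ∩ Rina: 10:50-12:20, 14:20-15:10, 17:15-17:20.
Bianca ∩ Rosa ∩ Gabriel ∩ Dmitri ∩ Rina ∩ Pita: 10:50-12:20, 14:20-14:45.
Summing the common windows: 90 + 25 = 115 minutes.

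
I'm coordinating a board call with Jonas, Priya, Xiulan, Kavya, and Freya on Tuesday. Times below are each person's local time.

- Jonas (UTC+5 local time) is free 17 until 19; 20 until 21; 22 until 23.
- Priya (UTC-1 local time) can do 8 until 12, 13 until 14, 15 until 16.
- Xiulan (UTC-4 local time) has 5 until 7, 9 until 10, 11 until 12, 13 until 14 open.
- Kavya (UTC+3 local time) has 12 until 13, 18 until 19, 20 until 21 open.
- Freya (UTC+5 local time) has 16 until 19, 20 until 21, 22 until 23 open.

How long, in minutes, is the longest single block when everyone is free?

0

Jonas in UTC: 12:00-14:00, 15:00-16:00, 17:00-18:00 (subtract 5h to convert from UTC+5).
Priya in UTC: 09:00-13:00, 14:00-15:00, 16:00-17:00 (add 1h to convert from UTC-1).
Xiulan in UTC: 09:00-11:00, 13:00-14:00, 15:00-16:00, 17:00-18:00 (add 4h to convert from UTC-4).
Kavya in UTC: 09:00-10:00, 15:00-16:00, 17:00-18:00 (subtract 3h to convert from UTC+3).
Freya in UTC: 11:00-14:00, 15:00-16:00, 17:00-18:00 (subtract 5h to convert from UTC+5).
Jonas ∩ Priya: 12:00-13:00.
Jonas ∩ Priya ∩ Xiulan: ∅.
Jonas ∩ Priya ∩ Xiulan ∩ Kavya: ∅.
Jonas ∩ Priya ∩ Xiulan ∩ Kavya ∩ Freya: ∅.
There is no time when everyone is free.
No common window exists, so the longest block is 0 minutes.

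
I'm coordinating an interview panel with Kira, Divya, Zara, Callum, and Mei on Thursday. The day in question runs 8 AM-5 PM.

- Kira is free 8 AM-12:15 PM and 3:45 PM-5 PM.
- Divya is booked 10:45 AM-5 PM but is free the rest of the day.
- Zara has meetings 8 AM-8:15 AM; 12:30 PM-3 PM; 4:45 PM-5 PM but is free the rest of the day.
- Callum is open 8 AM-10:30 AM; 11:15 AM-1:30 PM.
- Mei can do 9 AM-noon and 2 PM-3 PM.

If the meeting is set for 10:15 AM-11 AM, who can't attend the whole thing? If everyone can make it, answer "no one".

Kira free: 08:00-12:15, 15:45-17:00.
Divya free: 08:00-10:45 (invert busy blocks within the working day).
Zara free: 08:15-12:30, 15:00-16:45 (invert busy blocks within the working day).
Callum free: 08:00-10:30, 11:15-13:30.
Mei free: 09:00-12:00, 14:00-15:00.
Kira: free for 10:15-11:00. Divya: not fully free for 10:15-11:00. Zara: free for 10:15-11:00. Callum: not fully free for 10:15-11:00. Mei: free for 10:15-11:00.

Callum, Divya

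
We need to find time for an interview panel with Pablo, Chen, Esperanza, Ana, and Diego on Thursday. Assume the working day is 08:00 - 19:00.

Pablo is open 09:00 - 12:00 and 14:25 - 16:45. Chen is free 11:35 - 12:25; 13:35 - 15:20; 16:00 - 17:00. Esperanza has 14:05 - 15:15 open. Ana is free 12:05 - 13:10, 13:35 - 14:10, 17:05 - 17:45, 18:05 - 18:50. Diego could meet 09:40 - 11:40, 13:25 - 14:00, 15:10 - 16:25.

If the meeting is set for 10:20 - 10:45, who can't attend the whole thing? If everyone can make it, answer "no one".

Ana, Chen, Esperanza

Pablo: free for 10:20-10:45. Chen: not fully free for 10:20-10:45. Esperanza: not fully free for 10:20-10:45. Ana: not fully free for 10:20-10:45. Diego: free for 10:20-10:45.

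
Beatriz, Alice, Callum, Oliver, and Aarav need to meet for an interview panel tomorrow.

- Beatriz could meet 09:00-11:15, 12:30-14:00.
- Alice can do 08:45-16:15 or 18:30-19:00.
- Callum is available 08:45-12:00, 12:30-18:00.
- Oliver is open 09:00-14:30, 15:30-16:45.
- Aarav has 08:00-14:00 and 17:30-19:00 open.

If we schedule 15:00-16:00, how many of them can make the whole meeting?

Alice and Callum can make the full 15:00-16:00 slot — that's 2.

2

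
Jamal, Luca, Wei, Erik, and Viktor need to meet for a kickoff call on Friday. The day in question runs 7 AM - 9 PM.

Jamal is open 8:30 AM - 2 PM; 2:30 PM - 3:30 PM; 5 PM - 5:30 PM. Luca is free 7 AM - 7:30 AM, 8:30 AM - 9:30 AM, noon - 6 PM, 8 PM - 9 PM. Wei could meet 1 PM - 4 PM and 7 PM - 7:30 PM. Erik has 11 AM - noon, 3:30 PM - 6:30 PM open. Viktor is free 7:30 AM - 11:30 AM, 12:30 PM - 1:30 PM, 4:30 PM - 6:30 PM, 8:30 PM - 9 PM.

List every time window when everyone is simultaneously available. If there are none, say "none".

none

Jamal ∩ Luca: 08:30-09:30, 12:00-14:00, 14:30-15:30, 17:00-17:30.
Jamal ∩ Luca ∩ Wei: 13:00-14:00, 14:30-15:30.
Jamal ∩ Luca ∩ Wei ∩ Erik: ∅.
Jamal ∩ Luca ∩ Wei ∩ Erik ∩ Viktor: ∅.
There is no time when everyone is free.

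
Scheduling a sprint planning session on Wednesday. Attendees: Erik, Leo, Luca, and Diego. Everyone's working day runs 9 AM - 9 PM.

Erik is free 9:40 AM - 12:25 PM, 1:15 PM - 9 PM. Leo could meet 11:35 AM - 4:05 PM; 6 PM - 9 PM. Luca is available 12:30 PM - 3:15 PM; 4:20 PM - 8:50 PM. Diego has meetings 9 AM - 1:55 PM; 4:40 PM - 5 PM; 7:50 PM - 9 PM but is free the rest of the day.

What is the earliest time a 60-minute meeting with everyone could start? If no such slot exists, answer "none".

13:55

Erik free: 09:40-12:25, 13:15-21:00.
Leo free: 11:35-16:05, 18:00-21:00.
Luca free: 12:30-15:15, 16:20-20:50.
Diego free: 13:55-16:40, 17:00-19:50 (invert busy blocks within the working day).
Erik ∩ Leo: 11:35-12:25, 13:15-16:05, 18:00-21:00.
Erik ∩ Leo ∩ Luca: 13:15-15:15, 18:00-20:50.
Erik ∩ Leo ∩ Luca ∩ Diego: 13:55-15:15, 18:00-19:50.
The first common window of at least 60 minutes is 13:55-15:15, so the earliest start is 13:55.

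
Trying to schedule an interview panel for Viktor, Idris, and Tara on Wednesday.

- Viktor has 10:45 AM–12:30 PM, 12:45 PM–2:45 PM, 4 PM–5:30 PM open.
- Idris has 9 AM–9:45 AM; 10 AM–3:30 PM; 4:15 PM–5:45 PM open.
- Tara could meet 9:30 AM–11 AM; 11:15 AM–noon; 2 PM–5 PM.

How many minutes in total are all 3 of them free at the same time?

150

Viktor ∩ Idris: 10:45-12:30, 12:45-14:45, 16:15-17:30.
Viktor ∩ Idris ∩ Tara: 10:45-11:00, 11:15-12:00, 14:00-14:45, 16:15-17:00.
Summing the common windows: 15 + 45 + 45 + 45 = 150 minutes.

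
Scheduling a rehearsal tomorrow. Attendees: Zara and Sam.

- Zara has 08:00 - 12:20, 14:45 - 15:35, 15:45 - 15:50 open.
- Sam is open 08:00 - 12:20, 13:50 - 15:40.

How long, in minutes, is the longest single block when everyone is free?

Zara ∩ Sam: 08:00-12:20, 14:45-15:35.
The longest is 08:00-12:20 at 260 minutes.

260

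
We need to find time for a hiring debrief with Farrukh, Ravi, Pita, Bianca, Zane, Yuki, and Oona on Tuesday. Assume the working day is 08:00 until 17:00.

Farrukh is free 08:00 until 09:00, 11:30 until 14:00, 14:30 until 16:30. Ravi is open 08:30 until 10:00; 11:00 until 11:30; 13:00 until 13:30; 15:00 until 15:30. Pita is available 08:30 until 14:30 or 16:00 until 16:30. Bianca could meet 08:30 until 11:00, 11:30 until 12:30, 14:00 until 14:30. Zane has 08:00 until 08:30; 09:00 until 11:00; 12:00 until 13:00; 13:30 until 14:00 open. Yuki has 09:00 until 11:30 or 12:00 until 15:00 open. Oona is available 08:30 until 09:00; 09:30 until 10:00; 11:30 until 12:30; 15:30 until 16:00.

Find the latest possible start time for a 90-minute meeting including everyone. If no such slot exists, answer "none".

none

Farrukh ∩ Ravi: 08:30-09:00, 13:00-13:30, 15:00-15:30.
Farrukh ∩ Ravi ∩ Pita: 08:30-09:00, 13:00-13:30.
Farrukh ∩ Ravi ∩ Pita ∩ Bianca: 08:30-09:00.
Farrukh ∩ Ravi ∩ Pita ∩ Bianca ∩ Zane: ∅.
Farrukh ∩ Ravi ∩ Pita ∩ Bianca ∩ Zane ∩ Yuki: ∅.
Farrukh ∩ Ravi ∩ Pita ∩ Bianca ∩ Zane ∩ Yuki ∩ Oona: ∅.
There is no time when everyone is free.
No common window is at least 90 minutes long.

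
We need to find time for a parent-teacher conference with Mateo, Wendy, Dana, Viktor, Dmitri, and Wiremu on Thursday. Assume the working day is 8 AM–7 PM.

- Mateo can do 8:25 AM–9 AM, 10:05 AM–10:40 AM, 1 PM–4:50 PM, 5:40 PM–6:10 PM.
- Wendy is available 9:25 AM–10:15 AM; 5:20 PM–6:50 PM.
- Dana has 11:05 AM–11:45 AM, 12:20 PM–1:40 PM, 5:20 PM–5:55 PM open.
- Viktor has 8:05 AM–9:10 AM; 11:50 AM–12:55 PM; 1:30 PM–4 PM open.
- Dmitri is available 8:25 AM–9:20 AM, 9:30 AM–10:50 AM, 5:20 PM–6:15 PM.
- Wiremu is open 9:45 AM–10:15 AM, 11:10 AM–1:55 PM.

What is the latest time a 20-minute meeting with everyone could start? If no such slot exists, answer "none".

Mateo ∩ Wendy: 10:05-10:15, 17:40-18:10.
Mateo ∩ Wendy ∩ Dana: 17:40-17:55.
Mateo ∩ Wendy ∩ Dana ∩ Viktor: ∅.
Mateo ∩ Wendy ∩ Dana ∩ Viktor ∩ Dmitri: ∅.
Mateo ∩ Wendy ∩ Dana ∩ Viktor ∩ Dmitri ∩ Wiremu: ∅.
There is no time when everyone is free.
No common window is at least 20 minutes long.

none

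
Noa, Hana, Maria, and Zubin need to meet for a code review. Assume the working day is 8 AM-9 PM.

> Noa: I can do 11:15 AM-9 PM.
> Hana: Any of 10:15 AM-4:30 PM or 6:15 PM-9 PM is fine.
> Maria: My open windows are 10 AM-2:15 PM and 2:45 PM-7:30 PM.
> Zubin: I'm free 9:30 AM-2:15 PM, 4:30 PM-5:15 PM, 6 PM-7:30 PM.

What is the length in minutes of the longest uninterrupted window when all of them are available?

180

Noa ∩ Hana: 11:15-16:30, 18:15-21:00.
Noa ∩ Hana ∩ Maria: 11:15-14:15, 14:45-16:30, 18:15-19:30.
Noa ∩ Hana ∩ Maria ∩ Zubin: 11:15-14:15, 18:15-19:30.
The longest is 11:15-14:15 at 180 minutes.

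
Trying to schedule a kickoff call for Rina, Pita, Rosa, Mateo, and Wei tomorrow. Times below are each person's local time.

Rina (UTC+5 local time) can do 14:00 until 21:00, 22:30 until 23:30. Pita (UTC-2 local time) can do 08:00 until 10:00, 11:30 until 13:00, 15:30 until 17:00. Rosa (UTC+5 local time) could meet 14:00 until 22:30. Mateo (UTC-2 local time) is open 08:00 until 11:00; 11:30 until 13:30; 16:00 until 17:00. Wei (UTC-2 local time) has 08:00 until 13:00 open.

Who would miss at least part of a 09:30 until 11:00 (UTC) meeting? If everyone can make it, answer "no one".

Mateo, Pita, Wei

Rina in UTC: 09:00-16:00, 17:30-18:30 (subtract 5h to convert from UTC+5).
Pita in UTC: 10:00-12:00, 13:30-15:00, 17:30-19:00 (add 2h to convert from UTC-2).
Rosa in UTC: 09:00-17:30 (subtract 5h to convert from UTC+5).
Mateo in UTC: 10:00-13:00, 13:30-15:30, 18:00-19:00 (add 2h to convert from UTC-2).
Wei in UTC: 10:00-15:00 (add 2h to convert from UTC-2).
Rina: free for 09:30-11:00. Pita: not fully free for 09:30-11:00. Rosa: free for 09:30-11:00. Mateo: not fully free for 09:30-11:00. Wei: not fully free for 09:30-11:00.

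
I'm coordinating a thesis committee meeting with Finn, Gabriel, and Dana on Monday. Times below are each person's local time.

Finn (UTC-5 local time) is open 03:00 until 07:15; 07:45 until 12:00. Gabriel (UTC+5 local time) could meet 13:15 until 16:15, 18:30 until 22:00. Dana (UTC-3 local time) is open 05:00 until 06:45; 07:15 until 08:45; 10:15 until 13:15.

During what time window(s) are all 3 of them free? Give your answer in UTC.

08:15-09:45, 10:15-11:15, 13:30-16:15

Finn in UTC: 08:00-12:15, 12:45-17:00 (add 5h to convert from UTC-5).
Gabriel in UTC: 08:15-11:15, 13:30-17:00 (subtract 5h to convert from UTC+5).
Dana in UTC: 08:00-09:45, 10:15-11:45, 13:15-16:15 (add 3h to convert from UTC-3).
Finn ∩ Gabriel: 08:15-11:15, 13:30-17:00.
Finn ∩ Gabriel ∩ Dana: 08:15-09:45, 10:15-11:15, 13:30-16:15.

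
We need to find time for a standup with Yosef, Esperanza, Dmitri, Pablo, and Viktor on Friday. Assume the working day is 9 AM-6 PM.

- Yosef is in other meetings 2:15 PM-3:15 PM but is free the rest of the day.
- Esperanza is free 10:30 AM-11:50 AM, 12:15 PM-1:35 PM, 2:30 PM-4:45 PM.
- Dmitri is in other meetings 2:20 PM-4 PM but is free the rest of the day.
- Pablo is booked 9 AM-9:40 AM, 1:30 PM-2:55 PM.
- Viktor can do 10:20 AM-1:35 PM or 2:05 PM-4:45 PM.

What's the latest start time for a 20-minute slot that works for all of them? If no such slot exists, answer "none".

Yosef free: 09:00-14:15, 15:15-18:00 (invert busy blocks within the working day).
Esperanza free: 10:30-11:50, 12:15-13:35, 14:30-16:45.
Dmitri free: 09:00-14:20, 16:00-18:00 (invert busy blocks within the working day).
Pablo free: 09:40-13:30, 14:55-18:00 (invert busy blocks within the working day).
Viktor free: 10:20-13:35, 14:05-16:45.
Yosef ∩ Esperanza: 10:30-11:50, 12:15-13:35, 15:15-16:45.
Yosef ∩ Esperanza ∩ Dmitri: 10:30-11:50, 12:15-13:35, 16:00-16:45.
Yosef ∩ Esperanza ∩ Dmitri ∩ Pablo: 10:30-11:50, 12:15-13:30, 16:00-16:45.
Yosef ∩ Esperanza ∩ Dmitri ∩ Pablo ∩ Viktor: 10:30-11:50, 12:15-13:30, 16:00-16:45.
Those are the intersection windows.
The last common window of at least 20 minutes is 16:00-16:45; a 20-minute meeting can start as late as 16:25 and still end by 16:45.

16:25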